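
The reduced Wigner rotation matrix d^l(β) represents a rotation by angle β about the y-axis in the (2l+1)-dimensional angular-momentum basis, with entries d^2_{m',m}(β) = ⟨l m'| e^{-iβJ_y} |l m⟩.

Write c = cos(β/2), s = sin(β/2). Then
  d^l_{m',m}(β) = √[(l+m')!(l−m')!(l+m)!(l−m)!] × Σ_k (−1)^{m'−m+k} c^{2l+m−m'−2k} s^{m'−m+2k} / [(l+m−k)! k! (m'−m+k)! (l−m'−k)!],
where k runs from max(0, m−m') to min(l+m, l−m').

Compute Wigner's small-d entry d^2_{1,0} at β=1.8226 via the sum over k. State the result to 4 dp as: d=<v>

d^2_{1,0}(β=1.8226) via Wigner's sum:
c=cos(1.8226/2)=0.612719, s=sin(1.8226/2)=0.790301; N=√[6·1·2·2]=4.898979
k: max(0,(0)−(1))=0 … min(2+(0),2−(1))=1
  k=0: (−1)^1·4.8990/(2)·0.6127^3·0.7903^1 = -0.445299
  k=1: (−1)^2·4.8990/(2)·0.6127^1·0.7903^3 = +0.740823
d^2_{1,0}(1.8226) = -0.445299 +0.740823 = +0.295524

d=0.2955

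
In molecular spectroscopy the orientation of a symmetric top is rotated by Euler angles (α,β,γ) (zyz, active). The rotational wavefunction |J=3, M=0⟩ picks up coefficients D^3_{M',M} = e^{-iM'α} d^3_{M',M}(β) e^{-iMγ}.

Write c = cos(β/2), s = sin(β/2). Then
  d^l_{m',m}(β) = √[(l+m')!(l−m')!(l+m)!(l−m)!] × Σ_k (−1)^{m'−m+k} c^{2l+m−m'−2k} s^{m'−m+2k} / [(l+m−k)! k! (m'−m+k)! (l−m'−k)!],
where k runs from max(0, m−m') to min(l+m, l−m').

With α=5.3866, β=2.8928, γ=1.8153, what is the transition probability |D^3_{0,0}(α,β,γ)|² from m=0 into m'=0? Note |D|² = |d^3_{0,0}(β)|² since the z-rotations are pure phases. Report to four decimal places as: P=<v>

P=0.6762

First d^3_{0,0}(β=2.8928), then the phase factors e^{-i(0)α} and e^{-i(0)γ}:
Half-angle: c=0.124076, s=0.992273. N=√(6·6·6·6)=36.000000
The bounds max(0,m−m')=0 and min(l+m,l−m')=3 give 4 terms
  k=0: (−1)^0·36.0000/(36)·0.1241^6·0.9923^0 = +0.000004
  k=1: (−1)^1·36.0000/(4)·0.1241^4·0.9923^2 = -0.002100
  k=2: (−1)^2·36.0000/(4)·0.1241^2·0.9923^4 = +0.134320
  k=3: (−1)^3·36.0000/(36)·0.1241^0·0.9923^6 = -0.954523
d^3_{0,0}(2.8928) = +0.000004 -0.002100 +0.134320 -0.954523 = -0.822300
|D^3_{0,0}|² = |d^3_{0,0}(β)|² = (-0.822300)² = 0.676177 (the z-rotation phases have unit modulus)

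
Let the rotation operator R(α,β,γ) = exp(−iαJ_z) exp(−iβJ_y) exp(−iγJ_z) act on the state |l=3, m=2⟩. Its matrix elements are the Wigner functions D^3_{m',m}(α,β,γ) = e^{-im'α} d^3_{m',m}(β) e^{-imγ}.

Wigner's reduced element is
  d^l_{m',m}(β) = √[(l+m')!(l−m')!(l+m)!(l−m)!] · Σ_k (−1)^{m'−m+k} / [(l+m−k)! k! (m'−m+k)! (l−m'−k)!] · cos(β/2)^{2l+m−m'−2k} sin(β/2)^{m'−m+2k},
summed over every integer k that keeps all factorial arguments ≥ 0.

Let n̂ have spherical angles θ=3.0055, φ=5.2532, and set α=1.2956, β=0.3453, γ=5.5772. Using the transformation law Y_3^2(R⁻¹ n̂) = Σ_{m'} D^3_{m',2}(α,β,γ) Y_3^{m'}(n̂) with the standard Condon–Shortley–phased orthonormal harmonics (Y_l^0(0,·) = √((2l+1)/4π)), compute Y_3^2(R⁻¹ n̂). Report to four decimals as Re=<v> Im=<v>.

Need the full column D^3_{m',2} for m'=−3..3 at α=1.2956, β=0.3453, γ=5.5772.
cos(β/2)=0.985133, sin(β/2)=0.171794
d^3_{-3,2}: single k=5 term ⇒ +0.000361;  D = +0.000200-0.000301i
d^3_{-2,2}: k∈[4..5] ⇒ +0.004227 -0.000026 = +0.004201;  D = -0.002736-0.003188i
d^3_{-1,2}: k∈[3..4] ⇒ +0.030657 -0.000466 = +0.030191;  D = -0.027392+0.012696i
d^3_{0,2}: k∈[2..3] ⇒ +0.152249 -0.004630 = +0.147619;  D = +0.023347+0.145761i
d^3_{1,2}: k∈[1..2] ⇒ +0.504059 -0.030657 = +0.473401;  D = +0.470200+0.054966i
d^3_{2,2}: k∈[0..1] ⇒ +0.914048 -0.138983 = +0.775065;  D = +0.295794-0.716402i
d^3_{3,2}: single k=0 term ⇒ -0.390442;  D = +0.306820+0.241467i
Y_3^{m'}(θ=3.0055,φ=5.2532) and Σ D·Y over m':
  (+0.0002-0.0003i)·(-0.0010+0.0001i)  (-0.0027-0.0032i)·(+0.0088-0.0165i)  (-0.0274+0.0127i)·(+0.0882+0.1469i)  (+0.0233+0.1458i)·(-0.7054+0.0000i)  (+0.4702+0.0550i)·(-0.0882+0.1469i)  (+0.2958-0.7164i)·(+0.0088+0.0165i)  (+0.3068+0.2415i)·(+0.0010+0.0001i)
Y_3^2(R⁻¹ n̂) = -0.055699-0.042627i

Re=-0.0557 Im=-0.0426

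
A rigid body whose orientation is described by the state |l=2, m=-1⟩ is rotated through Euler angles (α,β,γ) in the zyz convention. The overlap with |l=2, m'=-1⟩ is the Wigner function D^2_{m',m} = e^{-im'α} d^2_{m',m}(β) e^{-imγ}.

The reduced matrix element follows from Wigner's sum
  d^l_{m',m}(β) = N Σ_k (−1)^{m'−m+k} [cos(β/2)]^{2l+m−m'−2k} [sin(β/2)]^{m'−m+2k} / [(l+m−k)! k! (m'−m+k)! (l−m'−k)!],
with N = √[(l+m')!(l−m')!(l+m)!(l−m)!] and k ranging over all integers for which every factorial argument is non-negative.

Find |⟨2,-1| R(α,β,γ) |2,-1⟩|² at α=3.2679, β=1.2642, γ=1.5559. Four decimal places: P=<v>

P=0.0666

D^2_{-1,-1}(3.2679,1.2642,1.5559) = e^{-i·-1·3.2679}·d^2_{-1,-1}(1.2642)·e^{-i·-1·1.5559}. Compute d first:
Half-angle: c=0.806789, s=0.590840. N=√(1·6·1·6)=6.000000
k∈{0,1} keeps every argument non-negative
  k=0: (−1)^0·6.0000/(6)·0.8068^4·0.5908^0 = +0.423681
  k=1: (−1)^1·6.0000/(2)·0.8068^2·0.5908^2 = -0.681681
d^2_{-1,-1}(1.2642) = +0.423681 -0.681681 = -0.258000
|D^2_{-1,-1}|² = |d^2_{-1,-1}(β)|² = (-0.258000)² = 0.066564 (the z-rotation phases have unit modulus)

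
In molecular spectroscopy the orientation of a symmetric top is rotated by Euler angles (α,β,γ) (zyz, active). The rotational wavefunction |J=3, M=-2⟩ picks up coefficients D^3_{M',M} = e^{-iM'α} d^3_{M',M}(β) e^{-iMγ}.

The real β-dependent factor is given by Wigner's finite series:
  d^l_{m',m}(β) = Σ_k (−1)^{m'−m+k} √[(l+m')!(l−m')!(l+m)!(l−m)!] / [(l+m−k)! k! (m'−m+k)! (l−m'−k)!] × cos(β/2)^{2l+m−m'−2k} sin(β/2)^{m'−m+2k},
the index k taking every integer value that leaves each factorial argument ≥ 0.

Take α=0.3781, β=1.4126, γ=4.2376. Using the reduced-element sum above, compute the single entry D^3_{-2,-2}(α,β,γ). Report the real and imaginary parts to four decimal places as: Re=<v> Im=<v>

D^3_{-2,-2}(0.3781,1.4126,4.2376) = e^{-i·-2·0.3781}·d^3_{-2,-2}(1.4126)·e^{-i·-2·4.2376}. Compute d first:
c=cos(1.4126/2)=0.760768, s=sin(1.4126/2)=0.649023; N=√[1·120·1·120]=120.000000
k: max(0,(-2)−(-2))=0 … min(3+(-2),3−(-2))=1
  k=0: (−1)^0·120.0000/(120)·0.7608^6·0.6490^0 = +0.193872
  k=1: (−1)^1·120.0000/(24)·0.7608^4·0.6490^2 = -0.705506
d^3_{-2,-2}(1.4126) = +0.193872 -0.705506 = -0.511634
Phases: e^{-i·(-2)·0.3781}=+0.727449+0.686162i, e^{-i·(-2)·4.2376}=-0.582026+0.813170i ⇒ D=+0.502097-0.098323i

Re=0.5021 Im=-0.0983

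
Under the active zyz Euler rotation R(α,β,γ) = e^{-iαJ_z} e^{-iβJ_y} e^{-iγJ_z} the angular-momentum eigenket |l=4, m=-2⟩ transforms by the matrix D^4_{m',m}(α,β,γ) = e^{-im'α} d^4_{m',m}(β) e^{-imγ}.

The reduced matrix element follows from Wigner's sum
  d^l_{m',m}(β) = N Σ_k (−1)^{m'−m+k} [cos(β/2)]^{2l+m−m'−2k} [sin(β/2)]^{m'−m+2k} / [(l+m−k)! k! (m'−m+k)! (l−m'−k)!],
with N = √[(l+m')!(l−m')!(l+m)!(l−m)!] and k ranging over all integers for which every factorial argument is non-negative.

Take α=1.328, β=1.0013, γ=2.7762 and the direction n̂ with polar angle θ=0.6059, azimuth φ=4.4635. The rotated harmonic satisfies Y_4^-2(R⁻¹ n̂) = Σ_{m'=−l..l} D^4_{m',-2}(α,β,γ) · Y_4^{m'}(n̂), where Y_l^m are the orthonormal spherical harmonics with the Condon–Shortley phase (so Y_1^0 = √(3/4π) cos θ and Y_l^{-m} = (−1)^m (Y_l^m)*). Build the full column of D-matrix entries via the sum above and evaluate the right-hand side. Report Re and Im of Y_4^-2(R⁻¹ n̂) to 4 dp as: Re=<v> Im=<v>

Re=-0.2480 Im=0.2192

Need the full column D^4_{m',-2} for m'=−4..4 at α=1.328, β=1.0013, γ=2.7762.
cos(β/2)=0.877271, sin(β/2)=0.479996
d^4_{-4,-2}: single k=2 term ⇒ +0.555720;  D = -0.072687-0.550946i
d^4_{-3,-2}: k∈[1..2] ⇒ +0.718186 -0.645009 = +0.073177;  D = -0.072721-0.008151i
d^4_{-2,-2}: k∈[0..2] ⇒ +0.350808 -1.260254 +0.471602 = -0.437844;  D = +0.151952-0.410631i
d^4_{-1,-2}: k∈[0..2] ⇒ -0.814347 +1.218953 -0.243278 = +0.161328;  D = +0.133403+0.090722i
d^4_{0,-2}: k∈[0..2] ⇒ +0.996318 -0.795380 +0.089292 = +0.290231;  D = +0.216120-0.193716i
d^4_{1,-2}: k∈[0..2] ⇒ -0.812635 +0.364917 -0.021849 = -0.469567;  D = +0.220157+0.414758i
d^4_{2,-2}: k∈[0..2] ⇒ +0.471602 -0.112947 +0.002818 = +0.361473;  D = -0.350662+0.087745i
d^4_{3,-2}: k∈[0..1] ⇒ -0.193096 +0.019269 = -0.173827;  D = -0.000417-0.173827i
d^4_{4,-2}: single k=0 term ⇒ +0.049805;  D = +0.048373+0.011858i
Y_4^{m'}(θ=0.6059,φ=4.4635) and Σ D·Y over m':
  (-0.0727-0.5509i)·(+0.0253+0.0391i)  (-0.0727-0.0082i)·(+0.1291-0.1395i)  (+0.1520-0.4106i)·(-0.3556-0.1932i)  (+0.1334+0.0907i)·(-0.0944+0.3713i)  (+0.2161-0.1937i)·(-0.1366+0.0000i)  (+0.2202+0.4148i)·(+0.0944+0.3713i)  (-0.3507+0.0877i)·(-0.3556+0.1932i)  (-0.0004-0.1738i)·(-0.1291-0.1395i)  (+0.0484+0.0119i)·(+0.0253-0.0391i)
Y_4^-2(R⁻¹ n̂) = -0.247996+0.219200i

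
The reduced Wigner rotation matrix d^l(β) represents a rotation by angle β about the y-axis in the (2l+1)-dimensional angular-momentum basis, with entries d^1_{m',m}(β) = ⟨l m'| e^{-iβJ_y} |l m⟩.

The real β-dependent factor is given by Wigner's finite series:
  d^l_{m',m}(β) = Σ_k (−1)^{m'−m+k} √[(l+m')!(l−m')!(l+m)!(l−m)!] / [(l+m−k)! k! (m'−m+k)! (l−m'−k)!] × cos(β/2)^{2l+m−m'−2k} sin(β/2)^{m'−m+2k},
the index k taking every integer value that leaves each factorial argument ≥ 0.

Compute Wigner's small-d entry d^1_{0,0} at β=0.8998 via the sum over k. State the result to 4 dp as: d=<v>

d^1_{0,0}(β=0.8998) via Wigner's sum:
With c≡cos(β/2)=0.900491 and s≡sin(β/2)=0.434875, N=[1·1·1·1]^{1/2}=1.000000
k: max(0,(0)−(0))=0 … min(1+(0),1−(0))=1
  k=0: (−1)^0·1.0000/(1)·0.9005^2·0.4349^0 = +0.810883
  k=1: (−1)^1·1.0000/(1)·0.9005^0·0.4349^2 = -0.189117
d^1_{0,0}(0.8998) = +0.810883 -0.189117 = +0.621767

d=0.6218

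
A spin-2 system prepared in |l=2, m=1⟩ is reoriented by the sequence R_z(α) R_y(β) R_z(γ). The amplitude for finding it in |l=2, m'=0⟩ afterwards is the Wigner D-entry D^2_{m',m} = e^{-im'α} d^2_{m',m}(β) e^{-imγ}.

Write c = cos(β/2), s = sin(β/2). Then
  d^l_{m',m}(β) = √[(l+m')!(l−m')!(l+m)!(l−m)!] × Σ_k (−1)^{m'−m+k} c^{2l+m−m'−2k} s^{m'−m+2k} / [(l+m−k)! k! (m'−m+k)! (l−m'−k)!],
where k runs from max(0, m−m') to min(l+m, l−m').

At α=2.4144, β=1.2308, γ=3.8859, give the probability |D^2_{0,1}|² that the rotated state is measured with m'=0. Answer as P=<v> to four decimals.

First d^2_{0,1}(β=1.2308), then the phase factors e^{-i(0)α} and e^{-i(1)γ}:
With c≡cos(β/2)=0.816543 and s≡sin(β/2)=0.577285, N=[2·2·6·1]^{1/2}=4.898979
The bounds max(0,m−m')=1 and min(l+m,l−m')=2 give 2 terms
  k=1: (−1)^0·4.8990/(2)·0.8165^3·0.5773^1 = +0.769844
  k=2: (−1)^1·4.8990/(2)·0.8165^1·0.5773^3 = -0.384792
d^2_{0,1}(1.2308) = +0.769844 -0.384792 = +0.385052
|D^2_{0,1}|² = |d^2_{0,1}(β)|² = (+0.385052)² = 0.148265 (the z-rotation phases have unit modulus)

P=0.1483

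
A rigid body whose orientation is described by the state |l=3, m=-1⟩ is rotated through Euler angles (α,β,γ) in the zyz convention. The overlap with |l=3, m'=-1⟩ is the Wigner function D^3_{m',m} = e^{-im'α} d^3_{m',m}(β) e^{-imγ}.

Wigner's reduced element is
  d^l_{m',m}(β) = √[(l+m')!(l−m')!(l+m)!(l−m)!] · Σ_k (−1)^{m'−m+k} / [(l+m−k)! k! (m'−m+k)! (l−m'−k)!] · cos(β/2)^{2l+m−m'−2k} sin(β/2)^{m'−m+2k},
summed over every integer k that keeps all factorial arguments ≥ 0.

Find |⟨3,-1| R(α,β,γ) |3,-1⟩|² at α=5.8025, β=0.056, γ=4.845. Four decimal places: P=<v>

First d^3_{-1,-1}(β=0.056), then the phase factors e^{-i(-1)α} and e^{-i(-1)γ}:
Half-angle: c=0.999608, s=0.027996. N=√(2·24·2·24)=48.000000
The bounds max(0,m−m')=0 and min(l+m,l−m')=2 give 3 terms
  k=0: (−1)^0·48.0000/(48)·0.9996^6·0.0280^0 = +0.997650
  k=1: (−1)^1·48.0000/(6)·0.9996^4·0.0280^2 = -0.006261
  k=2: (−1)^2·48.0000/(8)·0.9996^2·0.0280^4 = +0.000004
d^3_{-1,-1}(0.056) = +0.997650 -0.006261 +0.000004 = +0.991394
|D^3_{-1,-1}|² = |d^3_{-1,-1}(β)|² = (+0.991394)² = 0.982861 (the z-rotation phases have unit modulus)

P=0.9829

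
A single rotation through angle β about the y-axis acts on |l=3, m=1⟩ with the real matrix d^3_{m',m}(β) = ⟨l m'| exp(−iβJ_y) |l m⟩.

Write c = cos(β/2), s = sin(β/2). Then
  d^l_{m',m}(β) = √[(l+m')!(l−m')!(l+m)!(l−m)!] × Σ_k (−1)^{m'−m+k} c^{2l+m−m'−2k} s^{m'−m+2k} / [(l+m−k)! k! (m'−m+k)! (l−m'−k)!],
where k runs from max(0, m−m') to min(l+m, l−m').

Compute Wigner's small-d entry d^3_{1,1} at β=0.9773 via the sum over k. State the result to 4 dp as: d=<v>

d^3_{1,1}(β=0.9773) via Wigner's sum:
c=cos(0.9773/2)=0.882967, s=sin(0.9773/2)=0.469434; N=√[24·2·24·2]=48.000000
k: max(0,(1)−(1))=0 … min(3+(1),3−(1))=2
  k=0: (−1)^0·48.0000/(48)·0.8830^6·0.4694^0 = +0.473880
  k=1: (−1)^1·48.0000/(6)·0.8830^4·0.4694^2 = -1.071565
  k=2: (−1)^2·48.0000/(8)·0.8830^2·0.4694^4 = +0.227164
d^3_{1,1}(0.9773) = +0.473880 -1.071565 +0.227164 = -0.370521

d=-0.3705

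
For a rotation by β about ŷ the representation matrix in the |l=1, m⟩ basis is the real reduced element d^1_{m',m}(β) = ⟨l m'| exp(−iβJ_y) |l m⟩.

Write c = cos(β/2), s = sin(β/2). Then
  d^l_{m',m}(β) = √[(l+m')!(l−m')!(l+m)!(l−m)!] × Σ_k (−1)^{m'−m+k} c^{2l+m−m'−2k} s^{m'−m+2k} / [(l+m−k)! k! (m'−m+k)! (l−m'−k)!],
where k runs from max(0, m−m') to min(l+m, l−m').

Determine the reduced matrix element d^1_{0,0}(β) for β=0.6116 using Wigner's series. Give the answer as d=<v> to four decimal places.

d=0.8187

d^1_{0,0}(β=0.6116) via Wigner's sum:
With c≡cos(β/2)=0.953606 and s≡sin(β/2)=0.301056, N=[1·1·1·1]^{1/2}=1.000000
Admissible k: 0..1 (factorial args all ≥0)
  k=0: (−1)^0·1.0000/(1)·0.9536^2·0.3011^0 = +0.909365
  k=1: (−1)^1·1.0000/(1)·0.9536^0·0.3011^2 = -0.090635
d^1_{0,0}(0.6116) = +0.909365 -0.090635 = +0.818730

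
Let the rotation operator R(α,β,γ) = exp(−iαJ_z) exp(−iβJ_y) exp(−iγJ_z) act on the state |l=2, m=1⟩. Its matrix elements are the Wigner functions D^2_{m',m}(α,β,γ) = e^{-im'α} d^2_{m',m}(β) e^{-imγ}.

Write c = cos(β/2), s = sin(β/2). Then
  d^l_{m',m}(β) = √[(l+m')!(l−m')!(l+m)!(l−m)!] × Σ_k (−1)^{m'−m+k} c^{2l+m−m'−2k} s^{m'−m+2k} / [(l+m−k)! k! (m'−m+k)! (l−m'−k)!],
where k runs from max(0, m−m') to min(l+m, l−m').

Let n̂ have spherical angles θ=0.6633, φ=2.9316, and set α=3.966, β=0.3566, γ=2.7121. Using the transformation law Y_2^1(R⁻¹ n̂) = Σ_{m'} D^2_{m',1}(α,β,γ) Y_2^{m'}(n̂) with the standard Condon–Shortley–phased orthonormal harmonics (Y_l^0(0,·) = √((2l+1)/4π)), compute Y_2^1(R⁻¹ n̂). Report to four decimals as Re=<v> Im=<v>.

Re=0.1562 Im=-0.3099

Need the full column D^2_{m',1} for m'=−2..2 at α=3.966, β=0.3566, γ=2.7121.
cos(β/2)=0.984147, sin(β/2)=0.177357
d^2_{-2,1}: single k=3 term ⇒ +0.010981;  D = +0.005337-0.009597i
d^2_{-1,1}: k∈[2..3] ⇒ +0.091398 -0.000989 = +0.090409;  D = +0.028173+0.085907i
d^2_{0,1}: k∈[1..2] ⇒ +0.414098 -0.013449 = +0.400649;  D = -0.364261-0.166834i
d^2_{1,1}: k∈[0..1] ⇒ +0.938079 -0.091398 = +0.846681;  D = +0.781511-0.325743i
d^2_{2,1}: single k=0 term ⇒ -0.338109;  D = +0.116405-0.317439i
Y_2^{m'}(θ=0.6633,φ=2.9316) and Σ D·Y over m':
  (+0.0053-0.0096i)·(+0.1337+0.0597i)  (+0.0282+0.0859i)·(-0.3666-0.0781i)  (-0.3643-0.1668i)·(+0.2721+0.0000i)  (+0.7815-0.3257i)·(+0.3666-0.0781i)  (+0.1164-0.3174i)·(+0.1337-0.0597i)
Y_2^1(R⁻¹ n̂) = +0.156210-0.309917i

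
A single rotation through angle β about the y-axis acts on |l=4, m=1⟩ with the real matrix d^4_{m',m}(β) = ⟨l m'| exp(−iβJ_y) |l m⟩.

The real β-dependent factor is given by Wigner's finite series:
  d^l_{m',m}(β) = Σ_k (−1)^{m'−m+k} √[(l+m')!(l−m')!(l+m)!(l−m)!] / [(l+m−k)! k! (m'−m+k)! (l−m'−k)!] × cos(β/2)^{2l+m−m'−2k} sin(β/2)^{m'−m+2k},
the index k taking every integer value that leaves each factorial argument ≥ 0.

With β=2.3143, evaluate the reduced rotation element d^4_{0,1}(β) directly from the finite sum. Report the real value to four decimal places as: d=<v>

d^4_{0,1}(β=2.3143) via Wigner's sum:
Half-angle: c=0.401951, s=0.915661. N=√(24·24·120·6)=643.987578
k: max(0,(1)−(0))=1 … min(4+(1),4−(0))=4
  k=1: (−1)^0·643.9876/(144)·0.4020^7·0.9157^1 = +0.006942
  k=2: (−1)^1·643.9876/(24)·0.4020^5·0.9157^3 = -0.216140
  k=3: (−1)^2·643.9876/(24)·0.4020^3·0.9157^5 = +1.121655
  k=4: (−1)^3·643.9876/(144)·0.4020^1·0.9157^7 = -0.970134
d^4_{0,1}(2.3143) = +0.006942 -0.216140 +1.121655 -0.970134 = -0.057678

d=-0.0577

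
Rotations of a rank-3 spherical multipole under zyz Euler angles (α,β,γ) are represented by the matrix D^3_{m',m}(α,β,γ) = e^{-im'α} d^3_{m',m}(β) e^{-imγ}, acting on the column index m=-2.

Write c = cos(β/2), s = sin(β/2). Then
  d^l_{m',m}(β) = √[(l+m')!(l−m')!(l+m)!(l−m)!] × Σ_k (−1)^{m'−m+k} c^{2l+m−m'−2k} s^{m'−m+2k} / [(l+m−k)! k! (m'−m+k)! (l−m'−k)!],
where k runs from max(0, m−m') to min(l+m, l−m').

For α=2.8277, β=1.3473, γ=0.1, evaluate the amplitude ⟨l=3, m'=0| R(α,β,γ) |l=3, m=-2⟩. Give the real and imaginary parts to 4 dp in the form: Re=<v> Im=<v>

Re=0.2828 Im=0.0573

First d^3_{0,-2}(β=1.3473), then the phase factors e^{-i(0)α} and e^{-i(-2)γ}:
c=cos(1.3473/2)=0.781550, s=sin(1.3473/2)=0.623843; N=√[6·6·1·120]=65.726707
k∈{0,1} keeps every argument non-negative
  k=0: (−1)^2·65.7267/(12)·0.7815^4·0.6238^2 = +0.795312
  k=1: (−1)^3·65.7267/(12)·0.7815^2·0.6238^4 = -0.506728
d^3_{0,-2}(1.3473) = +0.795312 -0.506728 = +0.288585
Attach z-rotation phases: D = e^{-i(0)(2.8277)}·(+0.288585)·e^{-i(-2)(0.1)} = +0.282832+0.057333i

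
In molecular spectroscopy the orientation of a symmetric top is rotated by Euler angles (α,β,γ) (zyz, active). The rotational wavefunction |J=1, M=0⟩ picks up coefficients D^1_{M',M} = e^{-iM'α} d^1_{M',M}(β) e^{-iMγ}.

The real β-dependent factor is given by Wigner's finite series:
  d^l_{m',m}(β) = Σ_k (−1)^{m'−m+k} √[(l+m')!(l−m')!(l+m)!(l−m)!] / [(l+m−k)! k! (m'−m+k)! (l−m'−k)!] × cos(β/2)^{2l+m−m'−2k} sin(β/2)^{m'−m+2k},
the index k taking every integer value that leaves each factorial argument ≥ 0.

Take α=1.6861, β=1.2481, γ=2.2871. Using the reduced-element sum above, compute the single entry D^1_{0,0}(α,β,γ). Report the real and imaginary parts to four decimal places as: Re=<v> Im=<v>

Re=0.3171 Im=0.0000

First d^1_{0,0}(β=1.2481), then the phase factors e^{-i(0)α} and e^{-i(0)γ}:
Half-angle: c=0.811519, s=0.584327. N=√(1·1·1·1)=1.000000
k∈{0,1} keeps every argument non-negative
  k=0: (−1)^0·1.0000/(1)·0.8115^2·0.5843^0 = +0.658562
  k=1: (−1)^1·1.0000/(1)·0.8115^0·0.5843^2 = -0.341438
d^1_{0,0}(1.2481) = +0.658562 -0.341438 = +0.317125
Phases: e^{-i·(0)·1.6861}=+1.000000+0.000000i, e^{-i·(0)·2.2871}=+1.000000+0.000000i ⇒ D=+0.317125+0.000000i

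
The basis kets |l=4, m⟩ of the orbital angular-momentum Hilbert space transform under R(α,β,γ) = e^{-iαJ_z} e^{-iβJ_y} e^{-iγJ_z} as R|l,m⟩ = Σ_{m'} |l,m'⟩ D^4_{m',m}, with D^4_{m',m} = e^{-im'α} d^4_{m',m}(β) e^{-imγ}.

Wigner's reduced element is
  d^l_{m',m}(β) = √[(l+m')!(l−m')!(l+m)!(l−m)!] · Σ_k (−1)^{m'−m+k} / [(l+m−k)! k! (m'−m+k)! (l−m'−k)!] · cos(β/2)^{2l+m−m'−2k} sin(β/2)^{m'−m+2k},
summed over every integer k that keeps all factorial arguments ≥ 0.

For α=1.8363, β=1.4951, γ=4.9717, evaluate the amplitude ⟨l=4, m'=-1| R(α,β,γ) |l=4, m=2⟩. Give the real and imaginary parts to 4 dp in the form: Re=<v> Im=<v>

First d^4_{-1,2}(β=1.4951), then the phase factors e^{-i(-1)α} and e^{-i(2)γ}:
c=cos(1.4951/2)=0.733357, s=sin(1.4951/2)=0.679844; N=√[6·120·720·2]=1018.233765
The bounds max(0,m−m')=3 and min(l+m,l−m')=5 give 3 terms
  k=3: (−1)^0·1018.2338/(72)·0.7334^5·0.6798^3 = +0.942582
  k=4: (−1)^1·1018.2338/(48)·0.7334^3·0.6798^5 = -1.215063
  k=5: (−1)^2·1018.2338/(240)·0.7334^1·0.6798^7 = +0.208841
d^4_{-1,2}(1.4951) = +0.942582 -1.215063 +0.208841 = -0.063639
Phases: e^{-i·(-1)·1.8363}=-0.262395+0.964960i, e^{-i·(2)·4.9717}=-0.868503+0.495684i ⇒ D=+0.015937+0.061611i

Re=0.0159 Im=0.0616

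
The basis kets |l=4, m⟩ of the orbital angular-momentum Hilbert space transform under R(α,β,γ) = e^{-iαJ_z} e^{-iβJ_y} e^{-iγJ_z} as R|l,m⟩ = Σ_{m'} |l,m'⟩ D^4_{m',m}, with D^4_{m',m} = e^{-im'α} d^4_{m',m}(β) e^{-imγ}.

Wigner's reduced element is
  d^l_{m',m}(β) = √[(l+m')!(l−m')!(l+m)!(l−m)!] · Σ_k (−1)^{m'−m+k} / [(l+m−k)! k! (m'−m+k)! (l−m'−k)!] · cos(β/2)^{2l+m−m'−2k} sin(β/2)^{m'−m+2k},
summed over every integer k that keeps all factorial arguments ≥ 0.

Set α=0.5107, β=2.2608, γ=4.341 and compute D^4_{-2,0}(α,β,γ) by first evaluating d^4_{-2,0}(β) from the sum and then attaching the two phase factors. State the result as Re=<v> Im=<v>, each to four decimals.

Split into d^4_{-2,0}(β=2.2608) × two z-phases.
c=cos(2.2608/2)=0.426298, s=sin(2.2608/2)=0.904583; N=√[2·720·24·24]=910.735966
k: max(0,(0)−(-2))=2 … min(4+(0),4−(-2))=4
  k=2: (−1)^0·910.7360/(96)·0.4263^6·0.9046^2 = +0.046591
  k=3: (−1)^1·910.7360/(36)·0.4263^4·0.9046^4 = -0.559418
  k=4: (−1)^2·910.7360/(96)·0.4263^2·0.9046^6 = +0.944578
d^4_{-2,0}(2.2608) = +0.046591 -0.559418 +0.944578 = +0.431750
D = (+0.522172+0.852840i)·(+0.431750)·(+1.000000+0.000000i) = +0.225448+0.368214i

Re=0.2254 Im=0.3682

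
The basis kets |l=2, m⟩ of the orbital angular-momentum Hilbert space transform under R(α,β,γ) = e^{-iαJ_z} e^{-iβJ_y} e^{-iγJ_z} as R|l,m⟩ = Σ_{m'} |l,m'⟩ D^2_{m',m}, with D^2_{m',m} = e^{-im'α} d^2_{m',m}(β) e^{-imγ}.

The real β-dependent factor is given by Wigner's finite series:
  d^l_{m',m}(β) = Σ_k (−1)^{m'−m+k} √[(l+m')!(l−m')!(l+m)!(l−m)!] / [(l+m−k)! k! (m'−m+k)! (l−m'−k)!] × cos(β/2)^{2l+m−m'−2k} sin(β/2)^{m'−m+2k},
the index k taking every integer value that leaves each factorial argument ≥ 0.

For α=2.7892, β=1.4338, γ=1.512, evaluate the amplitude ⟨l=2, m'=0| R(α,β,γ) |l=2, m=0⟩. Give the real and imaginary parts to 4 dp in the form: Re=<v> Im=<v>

D^2_{0,0}(2.7892,1.4338,1.512) = e^{-i·0·2.7892}·d^2_{0,0}(1.4338)·e^{-i·0·1.512}. Compute d first:
With c≡cos(β/2)=0.753846 and s≡sin(β/2)=0.657051, N=[2·2·2·2]^{1/2}=4.000000
k: max(0,(0)−(0))=0 … min(2+(0),2−(0))=2
  k=0: (−1)^0·4.0000/(4)·0.7538^4·0.6571^0 = +0.322947
  k=1: (−1)^1·4.0000/(1)·0.7538^2·0.6571^2 = -0.981349
  k=2: (−1)^2·4.0000/(4)·0.7538^0·0.6571^4 = +0.186379
d^2_{0,0}(1.4338) = +0.322947 -0.981349 +0.186379 = -0.472024
D = (+1.000000+0.000000i)·(-0.472024)·(+1.000000+0.000000i) = -0.472024+0.000000i

Re=-0.4720 Im=0.0000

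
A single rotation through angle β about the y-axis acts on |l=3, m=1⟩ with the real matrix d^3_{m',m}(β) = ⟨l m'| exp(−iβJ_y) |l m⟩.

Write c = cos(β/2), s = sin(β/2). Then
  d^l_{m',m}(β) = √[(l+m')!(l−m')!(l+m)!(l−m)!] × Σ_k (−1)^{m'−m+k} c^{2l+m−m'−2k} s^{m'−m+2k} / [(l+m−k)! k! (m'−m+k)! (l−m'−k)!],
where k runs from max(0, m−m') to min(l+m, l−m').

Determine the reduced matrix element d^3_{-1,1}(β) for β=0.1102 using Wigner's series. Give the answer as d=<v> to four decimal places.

d=0.0180

d^3_{-1,1}(β=0.1102) via Wigner's sum:
Half-angle: c=0.998482, s=0.055072. N=√(2·24·24·2)=48.000000
k: max(0,(1)−(-1))=2 … min(3+(1),3−(-1))=4
  k=2: (−1)^0·48.0000/(8)·0.9985^4·0.0551^2 = +0.018087
  k=3: (−1)^1·48.0000/(6)·0.9985^2·0.0551^4 = -0.000073
  k=4: (−1)^2·48.0000/(48)·0.9985^0·0.0551^6 = +0.000000
d^3_{-1,1}(0.1102) = +0.018087 -0.000073 +0.000000 = +0.018014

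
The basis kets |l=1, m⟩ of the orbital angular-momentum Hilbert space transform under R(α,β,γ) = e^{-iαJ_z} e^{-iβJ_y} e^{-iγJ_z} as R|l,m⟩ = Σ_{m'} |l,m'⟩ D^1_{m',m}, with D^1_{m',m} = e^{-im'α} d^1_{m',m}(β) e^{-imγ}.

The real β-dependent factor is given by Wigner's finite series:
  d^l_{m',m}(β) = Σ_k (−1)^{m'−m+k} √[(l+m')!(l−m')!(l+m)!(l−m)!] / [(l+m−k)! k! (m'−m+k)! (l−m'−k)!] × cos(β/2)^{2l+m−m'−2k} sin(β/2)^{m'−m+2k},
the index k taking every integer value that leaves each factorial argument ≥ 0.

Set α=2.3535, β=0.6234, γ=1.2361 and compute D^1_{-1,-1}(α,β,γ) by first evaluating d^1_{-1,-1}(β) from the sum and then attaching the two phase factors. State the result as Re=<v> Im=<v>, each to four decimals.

Split into d^1_{-1,-1}(β=0.6234) × two z-phases.
Half-angle: c=0.951814, s=0.306677. N=√(1·2·1·2)=2.000000
The bounds max(0,m−m')=0 and min(l+m,l−m')=0 give 1 term
  k=0: (−1)^0·2.0000/(2)·0.9518^2·0.3067^0 = +0.905949
d^1_{-1,-1}(0.6234) = +0.905949
Attach z-rotation phases: D = e^{-i(-1)(2.3535)}·(+0.905949)·e^{-i(-1)(1.2361)} = -0.816543-0.392430i

Re=-0.8165 Im=-0.3924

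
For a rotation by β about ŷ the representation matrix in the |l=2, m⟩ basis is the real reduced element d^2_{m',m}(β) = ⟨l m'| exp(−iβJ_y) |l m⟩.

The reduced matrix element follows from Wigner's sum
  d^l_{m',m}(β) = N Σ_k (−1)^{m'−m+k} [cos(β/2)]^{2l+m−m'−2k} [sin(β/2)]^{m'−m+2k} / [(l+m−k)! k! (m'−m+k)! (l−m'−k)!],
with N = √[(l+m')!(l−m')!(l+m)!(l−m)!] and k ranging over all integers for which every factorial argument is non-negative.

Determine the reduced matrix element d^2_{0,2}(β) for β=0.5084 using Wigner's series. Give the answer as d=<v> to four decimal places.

d=0.1451

d^2_{0,2}(β=0.5084) via Wigner's sum:
c=cos(0.5084/2)=0.967865, s=sin(0.5084/2)=0.251471; N=√[2·2·24·1]=9.797959
The bounds max(0,m−m')=2 and min(l+m,l−m')=2 give 1 term
  k=2: (−1)^0·9.7980/(4)·0.9679^2·0.2515^2 = +0.145105
d^2_{0,2}(0.5084) = +0.145105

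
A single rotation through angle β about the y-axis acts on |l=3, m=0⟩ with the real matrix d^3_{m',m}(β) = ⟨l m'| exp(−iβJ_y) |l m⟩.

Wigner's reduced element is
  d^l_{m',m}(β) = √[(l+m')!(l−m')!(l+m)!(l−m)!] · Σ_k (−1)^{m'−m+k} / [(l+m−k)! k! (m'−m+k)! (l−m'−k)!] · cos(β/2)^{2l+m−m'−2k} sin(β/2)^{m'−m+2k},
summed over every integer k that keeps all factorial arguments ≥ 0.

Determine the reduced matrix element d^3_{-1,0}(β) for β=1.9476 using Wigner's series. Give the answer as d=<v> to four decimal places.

d^3_{-1,0}(β=1.9476) via Wigner's sum:
c=cos(1.9476/2)=0.562161, s=sin(1.9476/2)=0.827028; N=√[2·24·6·6]=41.569219
Admissible k: 1..3 (factorial args all ≥0)
  k=1: (−1)^0·41.5692/(12)·0.5622^5·0.8270^1 = +0.160847
  k=2: (−1)^1·41.5692/(4)·0.5622^3·0.8270^3 = -1.044370
  k=3: (−1)^2·41.5692/(12)·0.5622^1·0.8270^5 = +0.753446
d^3_{-1,0}(1.9476) = +0.160847 -1.044370 +0.753446 = -0.130076

d=-0.1301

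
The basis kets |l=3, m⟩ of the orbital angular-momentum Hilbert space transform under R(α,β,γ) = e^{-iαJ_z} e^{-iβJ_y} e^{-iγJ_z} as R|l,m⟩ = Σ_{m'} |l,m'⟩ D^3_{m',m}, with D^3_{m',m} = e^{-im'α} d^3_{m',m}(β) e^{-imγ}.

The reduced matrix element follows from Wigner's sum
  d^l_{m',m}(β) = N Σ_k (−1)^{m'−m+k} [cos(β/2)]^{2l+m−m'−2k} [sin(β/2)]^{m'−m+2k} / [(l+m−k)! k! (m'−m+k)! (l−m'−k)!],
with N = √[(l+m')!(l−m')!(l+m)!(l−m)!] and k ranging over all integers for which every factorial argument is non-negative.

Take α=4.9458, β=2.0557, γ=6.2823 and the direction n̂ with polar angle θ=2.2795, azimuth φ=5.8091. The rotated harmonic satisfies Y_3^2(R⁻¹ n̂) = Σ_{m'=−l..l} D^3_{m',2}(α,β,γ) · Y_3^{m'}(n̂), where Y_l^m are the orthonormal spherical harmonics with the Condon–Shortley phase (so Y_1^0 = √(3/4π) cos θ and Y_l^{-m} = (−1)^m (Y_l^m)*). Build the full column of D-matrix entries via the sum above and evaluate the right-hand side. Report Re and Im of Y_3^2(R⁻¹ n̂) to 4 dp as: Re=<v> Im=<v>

Re=-0.1619 Im=0.3015

Need the full column D^3_{m',2} for m'=−3..3 at α=4.9458, β=2.0557, γ=6.2823.
cos(β/2)=0.516661, sin(β/2)=0.856190
d^3_{-3,2}: single k=5 term ⇒ +0.582281;  D = -0.376007+0.444600i
d^3_{-2,2}: k∈[4..5] ⇒ +0.717236 -0.393932 = +0.323304;  D = -0.288453-0.146014i
d^3_{-1,2}: k∈[3..4] ⇒ +0.547466 -0.751721 = -0.204255;  D = -0.047595+0.198632i
d^3_{0,2}: k∈[2..3] ⇒ +0.286104 -0.785693 = -0.499589;  D = -0.499588-0.000885i
d^3_{1,2}: k∈[1..2] ⇒ +0.099678 -0.547466 = -0.447789;  D = -0.102801-0.435829i
d^3_{2,2}: k∈[0..1] ⇒ +0.019021 -0.261176 = -0.242155;  D = +0.216437-0.108599i
d^3_{3,2}: single k=0 term ⇒ -0.077210;  D = +0.049649+0.059130i
Y_3^{m'}(θ=2.2795,φ=5.8091) and Σ D·Y over m':
  (-0.3760+0.4446i)·(+0.0270+0.1806i)  (-0.2885-0.1460i)·(-0.2236-0.3115i)  (-0.0476+0.1986i)·(+0.2441+0.1252i)  (-0.4996-0.0009i)·(+0.2142+0.0000i)  (-0.1028-0.4358i)·(-0.2441+0.1252i)  (+0.2164-0.1086i)·(-0.2236+0.3115i)  (+0.0496+0.0591i)·(-0.0270+0.1806i)
Y_3^2(R⁻¹ n̂) = -0.161850+0.301487i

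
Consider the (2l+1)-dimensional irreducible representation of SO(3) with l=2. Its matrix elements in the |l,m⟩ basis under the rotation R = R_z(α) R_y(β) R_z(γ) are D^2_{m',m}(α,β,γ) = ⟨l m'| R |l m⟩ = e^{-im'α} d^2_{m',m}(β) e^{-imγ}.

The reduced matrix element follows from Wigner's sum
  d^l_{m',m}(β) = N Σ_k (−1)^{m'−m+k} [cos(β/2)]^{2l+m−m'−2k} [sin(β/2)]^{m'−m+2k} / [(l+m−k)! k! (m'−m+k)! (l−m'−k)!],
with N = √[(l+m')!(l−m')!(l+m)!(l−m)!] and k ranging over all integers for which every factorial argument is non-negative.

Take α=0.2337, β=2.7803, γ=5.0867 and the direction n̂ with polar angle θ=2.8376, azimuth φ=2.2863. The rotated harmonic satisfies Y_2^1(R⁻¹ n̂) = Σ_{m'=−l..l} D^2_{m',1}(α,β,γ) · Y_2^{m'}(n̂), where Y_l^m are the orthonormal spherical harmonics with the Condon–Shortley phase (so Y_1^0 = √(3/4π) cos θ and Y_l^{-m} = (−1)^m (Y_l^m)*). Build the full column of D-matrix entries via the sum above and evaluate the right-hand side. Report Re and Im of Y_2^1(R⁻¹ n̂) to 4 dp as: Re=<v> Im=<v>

Re=0.0496 Im=-0.3465

Need the full column D^2_{m',1} for m'=−2..2 at α=0.2337, β=2.7803, γ=5.0867.
cos(β/2)=0.179665, sin(β/2)=0.983728
d^2_{-2,1}: single k=3 term ⇒ +0.342073;  D = -0.031797+0.340592i
d^2_{-1,1}: k∈[2..3] ⇒ +0.093713 -0.936483 = -0.842770;  D = -0.118113-0.834452i
d^2_{0,1}: k∈[1..2] ⇒ +0.013975 -0.418953 = -0.404978;  D = -0.148073-0.376937i
d^2_{1,1}: k∈[0..1] ⇒ +0.001042 -0.093713 = -0.092671;  D = -0.052937-0.076063i
d^2_{2,1}: single k=0 term ⇒ -0.011410;  D = -0.008510-0.007601i
Y_2^{m'}(θ=2.8376,φ=2.2863) and Σ D·Y over m':
  (-0.0318+0.3406i)·(-0.0048+0.0343i)  (-0.1181-0.8345i)·(+0.1447+0.1665i)  (-0.1481-0.3769i)·(+0.5460+0.0000i)  (-0.0529-0.0761i)·(-0.1447+0.1665i)  (-0.0085-0.0076i)·(-0.0048-0.0343i)
Y_2^1(R⁻¹ n̂) = +0.049611-0.346471i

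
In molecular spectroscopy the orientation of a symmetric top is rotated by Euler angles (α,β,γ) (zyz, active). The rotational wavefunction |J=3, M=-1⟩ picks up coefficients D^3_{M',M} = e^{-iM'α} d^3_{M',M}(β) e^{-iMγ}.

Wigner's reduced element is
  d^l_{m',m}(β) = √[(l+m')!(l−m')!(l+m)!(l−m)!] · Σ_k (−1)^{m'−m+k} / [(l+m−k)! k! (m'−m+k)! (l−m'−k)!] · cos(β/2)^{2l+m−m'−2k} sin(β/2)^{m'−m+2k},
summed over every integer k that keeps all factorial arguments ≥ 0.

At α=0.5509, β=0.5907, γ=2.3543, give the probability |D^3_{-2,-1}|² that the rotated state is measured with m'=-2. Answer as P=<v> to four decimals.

P=0.3614

First d^3_{-2,-1}(β=0.5907), then the phase factors e^{-i(-2)α} and e^{-i(-1)γ}:
c=cos(0.5907/2)=0.956700, s=sin(0.5907/2)=0.291075; N=√[1·120·2·24]=75.894664
k: max(0,(-1)−(-2))=1 … min(3+(-1),3−(-2))=2
  k=1: (−1)^0·75.8947/(24)·0.9567^5·0.2911^1 = +0.737707
  k=2: (−1)^1·75.8947/(12)·0.9567^3·0.2911^3 = -0.136575
d^3_{-2,-1}(0.5907) = +0.737707 -0.136575 = +0.601132
|D^3_{-2,-1}|² = |d^3_{-2,-1}(β)|² = (+0.601132)² = 0.361360 (the z-rotation phases have unit modulus)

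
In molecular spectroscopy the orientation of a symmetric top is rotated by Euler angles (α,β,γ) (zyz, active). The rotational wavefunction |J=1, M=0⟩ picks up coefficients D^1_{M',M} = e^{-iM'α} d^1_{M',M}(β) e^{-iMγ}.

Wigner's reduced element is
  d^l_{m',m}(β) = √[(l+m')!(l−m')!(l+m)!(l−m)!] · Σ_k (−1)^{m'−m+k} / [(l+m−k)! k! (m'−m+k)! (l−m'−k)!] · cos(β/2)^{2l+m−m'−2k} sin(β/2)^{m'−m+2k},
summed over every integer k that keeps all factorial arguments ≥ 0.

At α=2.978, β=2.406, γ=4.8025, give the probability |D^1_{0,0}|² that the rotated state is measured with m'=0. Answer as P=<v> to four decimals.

P=0.5497

First d^1_{0,0}(β=2.406), then the phase factors e^{-i(0)α} and e^{-i(0)γ}:
With c≡cos(β/2)=0.359560 and s≡sin(β/2)=0.933122, N=[1·1·1·1]^{1/2}=1.000000
k: max(0,(0)−(0))=0 … min(1+(0),1−(0))=1
  k=0: (−1)^0·1.0000/(1)·0.3596^2·0.9331^0 = +0.129283
  k=1: (−1)^1·1.0000/(1)·0.3596^0·0.9331^2 = -0.870717
d^1_{0,0}(2.406) = +0.129283 -0.870717 = -0.741433
|D^1_{0,0}|² = |d^1_{0,0}(β)|² = (-0.741433)² = 0.549723 (the z-rotation phases have unit modulus)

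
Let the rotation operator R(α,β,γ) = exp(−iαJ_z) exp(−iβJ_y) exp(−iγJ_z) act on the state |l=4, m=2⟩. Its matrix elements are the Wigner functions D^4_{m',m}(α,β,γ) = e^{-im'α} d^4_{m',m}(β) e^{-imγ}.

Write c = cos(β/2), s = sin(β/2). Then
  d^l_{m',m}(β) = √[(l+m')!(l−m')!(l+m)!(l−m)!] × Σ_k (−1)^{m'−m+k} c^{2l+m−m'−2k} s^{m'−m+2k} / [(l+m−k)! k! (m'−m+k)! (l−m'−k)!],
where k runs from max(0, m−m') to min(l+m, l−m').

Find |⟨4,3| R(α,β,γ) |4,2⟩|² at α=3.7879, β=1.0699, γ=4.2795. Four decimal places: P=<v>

D^4_{3,2}(3.7879,1.0699,4.2795) = e^{-i·3·3.7879}·d^4_{3,2}(1.0699)·e^{-i·2·4.2795}. Compute d first:
Half-angle: c=0.860294, s=0.509798. N=√(5040·1·720·2)=2693.993318
k: max(0,(2)−(3))=0 … min(4+(2),4−(3))=1
  k=0: (−1)^1·2693.9933/(720)·0.8603^7·0.5098^1 = -0.665259
  k=1: (−1)^2·2693.9933/(240)·0.8603^5·0.5098^3 = +0.700833
d^4_{3,2}(1.0699) = -0.665259 +0.700833 = +0.035574
|D^4_{3,2}|² = |d^4_{3,2}(β)|² = (+0.035574)² = 0.001265 (the z-rotation phases have unit modulus)

P=0.0013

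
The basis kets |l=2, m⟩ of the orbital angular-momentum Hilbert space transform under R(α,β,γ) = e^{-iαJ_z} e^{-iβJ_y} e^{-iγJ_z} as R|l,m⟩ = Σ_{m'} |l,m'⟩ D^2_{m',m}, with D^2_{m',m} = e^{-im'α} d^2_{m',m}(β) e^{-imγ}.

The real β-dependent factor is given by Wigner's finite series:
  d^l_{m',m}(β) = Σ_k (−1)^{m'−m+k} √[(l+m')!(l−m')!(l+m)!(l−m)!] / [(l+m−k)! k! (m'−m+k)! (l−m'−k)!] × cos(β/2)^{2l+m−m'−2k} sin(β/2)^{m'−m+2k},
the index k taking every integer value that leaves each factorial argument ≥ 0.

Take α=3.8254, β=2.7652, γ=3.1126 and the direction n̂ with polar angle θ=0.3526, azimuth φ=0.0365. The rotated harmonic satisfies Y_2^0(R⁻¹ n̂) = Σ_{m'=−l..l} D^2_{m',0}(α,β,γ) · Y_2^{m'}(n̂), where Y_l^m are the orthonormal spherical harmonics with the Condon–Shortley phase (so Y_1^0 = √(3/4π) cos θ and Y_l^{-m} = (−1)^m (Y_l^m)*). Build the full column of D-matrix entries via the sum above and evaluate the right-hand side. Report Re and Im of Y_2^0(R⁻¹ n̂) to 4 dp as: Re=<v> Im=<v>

Need the full column D^2_{m',0} for m'=−2..2 at α=3.8254, β=2.7652, γ=3.1126.
cos(β/2)=0.187087, sin(β/2)=0.982343
d^2_{-2,0}: single k=2 term ⇒ +0.082735;  D = +0.016695+0.081033i
d^2_{-1,0}: k∈[1..2] ⇒ +0.015757 -0.434420 = -0.418663;  D = +0.324536+0.264490i
d^2_{0,0}: k∈[0..2] ⇒ +0.001225 -0.135106 +0.931222 = +0.797341;  D = +0.797341+0.000000i
d^2_{1,0}: k∈[0..1] ⇒ -0.015757 +0.434420 = +0.418663;  D = -0.324536+0.264490i
d^2_{2,0}: single k=0 term ⇒ +0.082735;  D = +0.016695-0.081033i
Y_2^{m'}(θ=0.3526,φ=0.0365) and Σ D·Y over m':
  (+0.0167+0.0810i)·(+0.0459-0.0034i)  (+0.3245+0.2645i)·(+0.2502-0.0091i)  (+0.7973+0.0000i)·(+0.5179+0.0000i)  (-0.3245+0.2645i)·(-0.2502-0.0091i)  (+0.0167-0.0810i)·(+0.0459+0.0034i)
Y_2^0(R⁻¹ n̂) = +0.582294-0.000000i

Re=0.5823 Im=0.0000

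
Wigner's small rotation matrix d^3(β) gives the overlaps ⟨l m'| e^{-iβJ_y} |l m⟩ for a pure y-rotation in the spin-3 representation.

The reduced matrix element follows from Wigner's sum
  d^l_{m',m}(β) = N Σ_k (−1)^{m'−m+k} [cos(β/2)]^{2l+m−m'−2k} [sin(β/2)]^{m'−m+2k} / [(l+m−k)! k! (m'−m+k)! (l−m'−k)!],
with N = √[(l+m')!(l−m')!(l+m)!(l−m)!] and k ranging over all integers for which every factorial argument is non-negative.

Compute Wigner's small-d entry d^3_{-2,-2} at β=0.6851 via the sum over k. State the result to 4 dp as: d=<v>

d=0.2543

d^3_{-2,-2}(β=0.6851) via Wigner's sum:
Half-angle: c=0.941901, s=0.335890. N=√(1·120·1·120)=120.000000
k: max(0,(-2)−(-2))=0 … min(3+(-2),3−(-2))=1
  k=0: (−1)^0·120.0000/(120)·0.9419^6·0.3359^0 = +0.698284
  k=1: (−1)^1·120.0000/(24)·0.9419^4·0.3359^2 = -0.444003
d^3_{-2,-2}(0.6851) = +0.698284 -0.444003 = +0.254281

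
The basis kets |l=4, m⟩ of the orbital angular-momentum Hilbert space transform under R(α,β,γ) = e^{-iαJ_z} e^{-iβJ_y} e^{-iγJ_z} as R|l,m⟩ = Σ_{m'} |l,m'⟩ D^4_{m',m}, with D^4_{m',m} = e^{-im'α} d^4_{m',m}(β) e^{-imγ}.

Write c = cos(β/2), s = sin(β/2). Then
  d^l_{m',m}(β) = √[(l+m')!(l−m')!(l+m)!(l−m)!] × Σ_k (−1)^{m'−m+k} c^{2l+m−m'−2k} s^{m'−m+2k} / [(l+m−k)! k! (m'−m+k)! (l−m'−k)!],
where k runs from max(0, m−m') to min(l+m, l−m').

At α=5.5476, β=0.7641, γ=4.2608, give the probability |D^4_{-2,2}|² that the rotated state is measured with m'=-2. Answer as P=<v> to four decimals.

First d^4_{-2,2}(β=0.7641), then the phase factors e^{-i(-2)α} and e^{-i(2)γ}:
Half-angle: c=0.927902, s=0.372823. N=√(2·720·720·2)=1440.000000
Admissible k: 4..6 (factorial args all ≥0)
  k=4: (−1)^0·1440.0000/(96)·0.9279^4·0.3728^4 = +0.214839
  k=5: (−1)^1·1440.0000/(120)·0.9279^2·0.3728^6 = -0.027746
  k=6: (−1)^2·1440.0000/(1440)·0.9279^0·0.3728^8 = +0.000373
d^4_{-2,2}(0.7641) = +0.214839 -0.027746 +0.000373 = +0.187466
|D^4_{-2,2}|² = |d^4_{-2,2}(β)|² = (+0.187466)² = 0.035143 (the z-rotation phases have unit modulus)

P=0.0351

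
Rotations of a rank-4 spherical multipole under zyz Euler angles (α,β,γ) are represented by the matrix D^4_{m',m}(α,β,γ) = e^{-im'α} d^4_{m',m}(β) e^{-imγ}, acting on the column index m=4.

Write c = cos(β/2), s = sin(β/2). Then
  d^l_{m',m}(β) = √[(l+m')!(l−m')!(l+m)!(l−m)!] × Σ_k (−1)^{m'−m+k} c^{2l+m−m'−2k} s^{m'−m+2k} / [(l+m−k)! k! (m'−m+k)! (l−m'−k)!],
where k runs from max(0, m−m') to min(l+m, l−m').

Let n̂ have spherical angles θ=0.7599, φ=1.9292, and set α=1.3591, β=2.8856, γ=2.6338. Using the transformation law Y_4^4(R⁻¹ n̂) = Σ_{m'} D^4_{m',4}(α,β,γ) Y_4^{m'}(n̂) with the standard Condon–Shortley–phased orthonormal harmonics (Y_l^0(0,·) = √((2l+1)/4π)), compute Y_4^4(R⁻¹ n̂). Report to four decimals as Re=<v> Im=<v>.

Re=0.2089 Im=0.0377

Need the full column D^4_{m',4} for m'=−4..4 at α=1.3591, β=2.8856, γ=2.6338.
cos(β/2)=0.127647, sin(β/2)=0.991820
d^4_{-4,4}: single k=8 term ⇒ +0.936401;  D = +0.352898+0.867357i
d^4_{-3,4}: single k=7 term ⇒ +0.340867;  D = +0.335678-0.059252i
d^4_{-2,4}: single k=6 term ⇒ +0.082072;  D = +0.003034-0.082016i
d^4_{-1,4}: single k=5 term ⇒ +0.014938;  D = -0.014478-0.003677i
d^4_{0,4}: single k=4 term ⇒ +0.002149;  D = -0.000955+0.001926i
d^4_{1,4}: single k=3 term ⇒ +0.000247;  D = +0.000194+0.000154i
d^4_{2,4}: single k=2 term ⇒ +0.000023;  D = +0.000017-0.000014i
d^4_{3,4}: single k=1 term ⇒ +0.000002;  D = -0.000001-0.000001i
d^4_{4,4}: single k=0 term ⇒ +0.000000;  D = -0.000000+0.000000i
Y_4^{m'}(θ=0.7599,φ=1.9292) and Σ D·Y over m':
  (+0.3529+0.8674i)·(+0.0136-0.0987i)  (+0.3357-0.0593i)·(+0.2609+0.1410i)  (+0.0030-0.0820i)·(-0.3205+0.2793i)  (-0.0145-0.0037i)·(-0.0562-0.1501i)  (-0.0010+0.0019i)·(-0.3279+0.0000i)  (+0.0002+0.0002i)·(+0.0562-0.1501i)  (+0.0000-0.0000i)·(-0.3205-0.2793i)  (-0.0000-0.0000i)·(-0.2609+0.1410i)  (-0.0000+0.0000i)·(+0.0136+0.0987i)
Y_4^4(R⁻¹ n̂) = +0.208893+0.037734i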